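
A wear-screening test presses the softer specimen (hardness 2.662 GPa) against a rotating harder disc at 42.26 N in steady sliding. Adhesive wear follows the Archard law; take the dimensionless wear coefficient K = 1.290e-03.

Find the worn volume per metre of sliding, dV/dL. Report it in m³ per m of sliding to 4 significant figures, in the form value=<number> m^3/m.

Displayed values are rounded; all working math holds full precision — one last rounding: 4 significant digits.
Hardness H = 2.662 GPa = 2.662e+09 Pa.
Expressed in SI base units: W = 42.26 N, H = 2.662e+09 Pa, K = 1.290e-03.
Wear rate dV/dL = K·W/H (no L dependence): 1.290e-03 · 42.26 / 2.662e+09 = 2.048e-11 m³/m.

value=2.048e-11 m^3/m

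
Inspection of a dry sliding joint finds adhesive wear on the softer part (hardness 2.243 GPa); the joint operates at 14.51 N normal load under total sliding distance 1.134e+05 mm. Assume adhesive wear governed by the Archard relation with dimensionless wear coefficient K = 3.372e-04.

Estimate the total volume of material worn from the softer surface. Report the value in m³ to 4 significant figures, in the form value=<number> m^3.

value=2.474e-10 m^3

Printed values are rounded; all arithmetic holds exact precision. Rounded just once to 4 significant figures.
Convert: The distance L = 1.134e+05 mm = 113.4 m.
Convert: Hardness H = 2.243 GPa = 2.243e+09 Pa.
Expressed in SI base units: W = 14.51 N, H = 2.243e+09 Pa, K = 3.372e-04.
Wear volume V = K·W·L/H = 3.372e-04 · 14.51 · 113.4 / 2.243e+09 = 2.474e-10 m³.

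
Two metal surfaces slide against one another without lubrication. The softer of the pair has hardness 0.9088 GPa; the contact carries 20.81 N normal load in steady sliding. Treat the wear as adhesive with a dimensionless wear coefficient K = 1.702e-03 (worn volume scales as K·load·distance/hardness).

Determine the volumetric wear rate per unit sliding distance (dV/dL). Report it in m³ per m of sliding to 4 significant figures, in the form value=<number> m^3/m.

value=3.897e-11 m^3/m

The intermediates are printed rounded — all working math carries exact precision; one last rounding to 4 significant figures.
Hardness H = 0.9088 GPa = 9.088e+08 Pa.
Collected in SI base units: W = 20.81 N, H = 9.088e+08 Pa, K = 1.702e-03.
Sliding wear rate dV/dL = K·W/H: 1.702e-03 · 20.81 / 9.088e+08 = 3.897e-11 m³/m.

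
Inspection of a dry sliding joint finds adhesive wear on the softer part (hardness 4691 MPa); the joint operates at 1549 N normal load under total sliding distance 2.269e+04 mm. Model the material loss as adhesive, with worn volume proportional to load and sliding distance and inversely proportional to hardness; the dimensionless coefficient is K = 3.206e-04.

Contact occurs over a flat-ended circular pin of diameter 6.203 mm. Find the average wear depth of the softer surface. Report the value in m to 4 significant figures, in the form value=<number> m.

Every step runs at full precision — quoted intermediates are rounded — a single final rounding to 4 significant figures.
Distance L = 2.269e+04 mm = 22.69 m.
Hardness H = 4691 MPa = 4.691e+09 Pa.
Pin diameter d = 6.203 mm = 0.006203 m. Contact area A = π·d²/4 = π·(0.006203 m)²/4 = 3.022e-05 m².
In SI base units, W = 1549 N, H = 4.691e+09 Pa, K = 3.206e-04.
Wear volume V = K·W·L/H = 3.206e-04 · 1549 · 22.69 / 4.691e+09 = 2.402e-09 m³.
Wear depth h = V/A = 2.402e-09 / 3.022e-05 = 7.949e-05 m.

value=7.949e-05 m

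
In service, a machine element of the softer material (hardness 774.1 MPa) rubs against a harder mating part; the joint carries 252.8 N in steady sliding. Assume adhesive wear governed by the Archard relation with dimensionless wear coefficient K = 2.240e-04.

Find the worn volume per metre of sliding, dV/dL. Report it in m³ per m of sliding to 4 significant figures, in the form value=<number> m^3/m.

value=7.315e-11 m^3/m

Printed values are rounded — every step keeps full float precision. Rounded once at the end to 4 significant digits.
Hardness H = 774.1 MPa = 7.741e+08 Pa.
SI base units throughout: W = 252.8 N, H = 7.741e+08 Pa, K = 2.240e-04.
The wear rate dV/dL = K·W/H — distance-free: 2.240e-04 · 252.8 / 7.741e+08 = 7.315e-11 m³/m.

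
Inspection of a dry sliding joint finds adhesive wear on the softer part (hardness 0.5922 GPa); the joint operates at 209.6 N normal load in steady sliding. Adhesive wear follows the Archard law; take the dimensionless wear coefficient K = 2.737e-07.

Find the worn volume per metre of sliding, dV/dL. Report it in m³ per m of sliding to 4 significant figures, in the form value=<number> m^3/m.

value=9.687e-14 m^3/m

Every step keeps exact precision. The intermediates are printed rounded — one last rounding: 4 significant figures.
Hardness H = 0.5922 GPa = 5.922e+08 Pa.
Working in SI base units: W = 209.6 N, H = 5.922e+08 Pa, K = 2.737e-07.
Rate of wear dV/dL = K·W/H, per unit distance: 2.737e-07 · 209.6 / 5.922e+08 = 9.687e-14 m³/m.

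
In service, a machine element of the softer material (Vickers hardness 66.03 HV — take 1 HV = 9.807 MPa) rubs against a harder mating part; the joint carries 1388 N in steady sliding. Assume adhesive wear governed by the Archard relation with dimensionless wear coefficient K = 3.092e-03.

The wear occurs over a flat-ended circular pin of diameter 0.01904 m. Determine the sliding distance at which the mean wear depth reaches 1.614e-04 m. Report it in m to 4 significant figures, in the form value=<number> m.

value=6.934 m

Intermediates are shown rounded, and all working math holds exact precision; one last rounding, at 4 significant digits.
Convert: Hardness H = 66.03 HV × 9.807 MPa/HV = 647.6 MPa = 6.476e+08 Pa.
Convert: Contact area A = π·d²/4 = π·(0.01904 m)²/4 = 2.847e-04 m².
In SI base units: W = 1388 N, H = 6.476e+08 Pa, K = 3.092e-03.
Wearable volume V_lim = h_lim·A = 1.614e-04 · 2.847e-04 = 4.595e-08 m³.
Life L = V_lim·H/(K·W) = 4.595e-08 · 6.476e+08 / (3.092e-03 · 1388) = 6.934 m.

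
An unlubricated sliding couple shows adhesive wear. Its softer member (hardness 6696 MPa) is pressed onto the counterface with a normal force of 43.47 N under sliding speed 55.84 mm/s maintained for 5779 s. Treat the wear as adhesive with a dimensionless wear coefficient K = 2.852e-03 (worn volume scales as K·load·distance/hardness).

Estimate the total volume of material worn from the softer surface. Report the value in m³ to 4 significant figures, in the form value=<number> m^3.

value=5.975e-09 m^3

Shown intermediates are rounded; all working math carries full precision. Rounded just once, at 4 significant figures.
Sliding speed v = 55.84 mm/s = 0.05584 m/s. Distance L = v·t = 0.05584 m/s × 5779 s = 322.7 m.
Hardness H = 6696 MPa = 6.696e+09 Pa.
Collected in SI base units: W = 43.47 N, H = 6.696e+09 Pa, K = 2.852e-03.
The Archard volume V = K·W·L/H = 2.852e-03 · 43.47 · 322.7 / 6.696e+09 = 5.975e-09 m³.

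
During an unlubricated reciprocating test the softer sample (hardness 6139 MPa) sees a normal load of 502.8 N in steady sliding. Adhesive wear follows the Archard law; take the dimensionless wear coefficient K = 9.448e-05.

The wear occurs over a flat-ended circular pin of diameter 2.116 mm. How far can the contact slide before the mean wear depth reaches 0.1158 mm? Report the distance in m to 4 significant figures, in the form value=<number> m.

Intermediates appear rounded; the algebra holds exact precision, and a lone final rounding, at 4 significant figures.
Hardness H = 6139 MPa = 6.139e+09 Pa.
Pin diameter d = 2.116 mm = 0.002116 m. Contact area A = π·d²/4 = π·(0.002116 m)²/4 = 3.517e-06 m².
Depth limit h_lim = 0.1158 mm = 1.158e-04 m.
Collected in SI base units: W = 502.8 N, H = 6.139e+09 Pa, K = 9.448e-05.
At the depth limit, V_lim = h_lim·A = 1.158e-04 · 3.517e-06 = 4.072e-10 m³.
So the life L = V_lim·H/(K·W) = 4.072e-10 · 6.139e+09 / (9.448e-05 · 502.8) = 52.63 m.

value=52.63 m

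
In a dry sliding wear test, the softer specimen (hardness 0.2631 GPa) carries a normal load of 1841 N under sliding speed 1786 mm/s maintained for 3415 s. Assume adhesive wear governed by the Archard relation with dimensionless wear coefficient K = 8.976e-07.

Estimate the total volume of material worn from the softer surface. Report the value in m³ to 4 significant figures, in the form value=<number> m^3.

Intermediate values are printed rounded — the computation maintains full precision; a lone final rounding: 4 significant digits.
Sliding speed v = 1786 mm/s = 1.786 m/s. Sliding distance L = v·t = 1.786 m/s × 3415 s = 6099 m.
Hardness H = 0.2631 GPa = 2.631e+08 Pa.
Expressed in SI base units: W = 1841 N, H = 2.631e+08 Pa, K = 8.976e-07.
Archard volume V = K·W·L/H = 8.976e-07 · 1841 · 6099 / 2.631e+08 = 3.831e-08 m³.

value=3.831e-08 m^3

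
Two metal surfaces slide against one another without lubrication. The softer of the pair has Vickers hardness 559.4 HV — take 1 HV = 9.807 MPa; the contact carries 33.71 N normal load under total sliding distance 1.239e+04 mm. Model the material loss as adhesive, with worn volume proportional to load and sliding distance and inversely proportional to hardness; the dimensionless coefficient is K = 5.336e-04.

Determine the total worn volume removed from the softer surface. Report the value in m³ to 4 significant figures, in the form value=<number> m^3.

Intermediate values are printed rounded. The computation holds full precision — a single final rounding: 4 significant digits.
The distance L = 1.239e+04 mm = 12.39 m.
Hardness H = 559.4 HV × 9.807 MPa/HV = 5486 MPa = 5.486e+09 Pa.
Collected in SI base units: W = 33.71 N, H = 5.486e+09 Pa, K = 5.336e-04.
Apply Archard: V = K·W·L/H = 5.336e-04 · 33.71 · 12.39 / 5.486e+09 = 4.062e-11 m³.

value=4.062e-11 m^3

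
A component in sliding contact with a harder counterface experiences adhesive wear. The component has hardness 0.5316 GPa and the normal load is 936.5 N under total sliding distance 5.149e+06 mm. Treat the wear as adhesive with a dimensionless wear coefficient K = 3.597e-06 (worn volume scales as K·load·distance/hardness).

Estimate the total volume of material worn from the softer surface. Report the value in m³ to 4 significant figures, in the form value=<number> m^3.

value=3.263e-08 m^3

Displayed values are rounded — every step maintains exact precision — one final rounding, at 4 significant figures.
Convert: Path length L = 5.149e+06 mm = 5149 m.
Convert: Hardness H = 0.5316 GPa = 5.316e+08 Pa.
Working in SI base units: W = 936.5 N, H = 5.316e+08 Pa, K = 3.597e-06.
Wear volume V = K·W·L/H = 3.597e-06 · 936.5 · 5149 / 5.316e+08 = 3.263e-08 m³.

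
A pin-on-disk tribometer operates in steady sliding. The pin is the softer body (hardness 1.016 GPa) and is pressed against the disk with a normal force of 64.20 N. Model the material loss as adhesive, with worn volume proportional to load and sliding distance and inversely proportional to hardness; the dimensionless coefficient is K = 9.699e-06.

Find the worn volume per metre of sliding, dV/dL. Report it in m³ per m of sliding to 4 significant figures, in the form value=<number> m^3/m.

All working math keeps full float precision; intermediates are displayed rounded, and rounded just once, at 4 significant digits.
Hardness H = 1.016 GPa = 1.016e+09 Pa.
In SI base units, W = 64.20 N, H = 1.016e+09 Pa, K = 9.699e-06.
Volumetric rate dV/dL = K·W/H (independent of L): 9.699e-06 · 64.20 / 1.016e+09 = 6.129e-13 m³/m.

value=6.129e-13 m^3/m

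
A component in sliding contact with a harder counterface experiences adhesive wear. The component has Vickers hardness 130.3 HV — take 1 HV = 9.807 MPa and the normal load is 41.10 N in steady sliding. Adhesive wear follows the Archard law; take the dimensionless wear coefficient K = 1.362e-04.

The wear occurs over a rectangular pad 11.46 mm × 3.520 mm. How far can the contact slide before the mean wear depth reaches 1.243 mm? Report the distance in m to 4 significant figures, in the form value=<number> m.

value=1.145e+04 m

Intermediate values appear rounded. The algebra keeps full precision. Rounded once at the end: four significant digits.
Hardness H = 130.3 HV × 9.807 MPa/HV = 1278 MPa = 1.278e+09 Pa.
Pad sides 11.46 mm × 3.520 mm = 0.01146 m × 0.003520 m. Contact area A = 0.01146 m × 0.003520 m = 4.034e-05 m².
Depth limit h_lim = 1.243 mm = 0.001243 m.
In SI base units, W = 41.10 N, H = 1.278e+09 Pa, K = 1.362e-04.
Limit volume V_lim = h_lim·A = 0.001243 · 4.034e-05 = 5.014e-08 m³.
Inverting, life L = V_lim·H/(K·W) = 5.014e-08 · 1.278e+09 / (1.362e-04 · 41.10) = 1.145e+04 m.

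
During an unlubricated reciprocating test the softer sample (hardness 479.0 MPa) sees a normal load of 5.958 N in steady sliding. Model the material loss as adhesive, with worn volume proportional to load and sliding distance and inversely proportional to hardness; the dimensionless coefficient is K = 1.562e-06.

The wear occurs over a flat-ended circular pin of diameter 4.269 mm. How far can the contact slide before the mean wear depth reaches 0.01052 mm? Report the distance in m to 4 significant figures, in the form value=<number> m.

value=7750 m

The algebra holds exact precision, and intermediate values appear rounded, and one last rounding: four significant digits.
Hardness H = 479.0 MPa = 4.790e+08 Pa.
Pin diameter d = 4.269 mm = 0.004269 m. Contact area A = π·d²/4 = π·(0.004269 m)²/4 = 1.431e-05 m².
Depth limit h_lim = 0.01052 mm = 1.052e-05 m.
Expressed in SI base units: W = 5.958 N, H = 4.790e+08 Pa, K = 1.562e-06.
At the depth limit, V_lim = h_lim·A = 1.052e-05 · 1.431e-05 = 1.506e-10 m³.
Sliding life L = V_lim·H/(K·W) = 1.506e-10 · 4.790e+08 / (1.562e-06 · 5.958) = 7750 m.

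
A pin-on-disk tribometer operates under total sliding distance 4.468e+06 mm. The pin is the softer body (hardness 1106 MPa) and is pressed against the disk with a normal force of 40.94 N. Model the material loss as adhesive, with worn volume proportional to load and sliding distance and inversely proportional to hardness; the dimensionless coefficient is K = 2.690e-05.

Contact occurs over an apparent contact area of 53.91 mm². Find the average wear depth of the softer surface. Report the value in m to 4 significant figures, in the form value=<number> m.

Intermediate values are shown rounded; the computation keeps full float precision, and one final rounding, at 4 significant digits.
Convert: The distance L = 4.468e+06 mm = 4468 m.
Convert: Hardness H = 1106 MPa = 1.106e+09 Pa.
Convert: Contact area A = 53.91 mm² = 5.391e-05 m².
In SI base units, W = 40.94 N, H = 1.106e+09 Pa, K = 2.690e-05.
By Archard's law, V = K·W·L/H = 2.690e-05 · 40.94 · 4468 / 1.106e+09 = 4.449e-09 m³.
Mean wear depth h = V/A = 4.449e-09 / 5.391e-05 = 8.253e-05 m.

value=8.253e-05 m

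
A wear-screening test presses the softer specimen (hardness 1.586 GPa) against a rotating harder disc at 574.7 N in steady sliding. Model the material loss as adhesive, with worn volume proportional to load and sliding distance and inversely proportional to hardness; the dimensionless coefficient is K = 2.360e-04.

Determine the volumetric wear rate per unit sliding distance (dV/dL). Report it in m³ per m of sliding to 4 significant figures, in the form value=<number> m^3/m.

value=8.552e-11 m^3/m

Intermediates are shown rounded. Every step carries exact precision, and rounded once at the end to four significant figures.
Hardness H = 1.586 GPa = 1.586e+09 Pa.
Working in SI base units: W = 574.7 N, H = 1.586e+09 Pa, K = 2.360e-04.
Wear rate dV/dL = K·W/H, per unit distance: 2.360e-04 · 574.7 / 1.586e+09 = 8.552e-11 m³/m.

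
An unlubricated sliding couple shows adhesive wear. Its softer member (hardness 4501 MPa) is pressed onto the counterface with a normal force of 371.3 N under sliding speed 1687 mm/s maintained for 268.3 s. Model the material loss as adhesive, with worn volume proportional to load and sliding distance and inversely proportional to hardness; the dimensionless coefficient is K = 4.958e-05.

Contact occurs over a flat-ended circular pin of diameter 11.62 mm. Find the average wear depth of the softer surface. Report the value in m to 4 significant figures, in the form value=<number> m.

Each operation runs at full float precision; intermediate values are shown rounded, and one last rounding, at 4 significant figures.
Sliding speed v = 1687 mm/s = 1.687 m/s. Distance covered L = v·t = 1.687 m/s × 268.3 s = 452.6 m.
Hardness H = 4501 MPa = 4.501e+09 Pa.
Pin diameter d = 11.62 mm = 0.01162 m. Contact area A = π·d²/4 = π·(0.01162 m)²/4 = 1.060e-04 m².
In SI base units: W = 371.3 N, H = 4.501e+09 Pa, K = 4.958e-05.
Wear volume V = K·W·L/H = 4.958e-05 · 371.3 · 452.6 / 4.501e+09 = 1.851e-09 m³.
Wear depth h = V/A = 1.851e-09 / 1.060e-04 = 1.746e-05 m.

value=1.746e-05 m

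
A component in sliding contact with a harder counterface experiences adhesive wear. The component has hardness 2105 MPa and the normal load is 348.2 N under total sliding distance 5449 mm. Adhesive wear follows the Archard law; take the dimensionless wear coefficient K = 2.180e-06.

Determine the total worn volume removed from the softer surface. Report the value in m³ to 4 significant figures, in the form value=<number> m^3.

Intermediate values appear rounded, and all working math runs at exact precision — one last rounding to 4 significant digits.
Distance L = 5449 mm = 5.449 m.
Hardness H = 2105 MPa = 2.105e+09 Pa.
In SI base units, W = 348.2 N, H = 2.105e+09 Pa, K = 2.180e-06.
Archard relation: V = K·W·L/H = 2.180e-06 · 348.2 · 5.449 / 2.105e+09 = 1.965e-12 m³.

value=1.965e-12 m^3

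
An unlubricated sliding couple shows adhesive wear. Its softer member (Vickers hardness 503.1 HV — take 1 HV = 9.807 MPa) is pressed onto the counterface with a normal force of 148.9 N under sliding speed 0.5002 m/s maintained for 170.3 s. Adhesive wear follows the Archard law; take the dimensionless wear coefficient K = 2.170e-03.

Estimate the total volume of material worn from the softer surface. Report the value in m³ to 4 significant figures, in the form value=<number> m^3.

value=5.579e-09 m^3

The intermediates are displayed rounded; each operation carries exact precision. Rounded just once: 4 significant figures.
Distance L = v·t = 0.5002 m/s × 170.3 s = 85.18 m.
Hardness H = 503.1 HV × 9.807 MPa/HV = 4934 MPa = 4.934e+09 Pa.
Collected in SI base units: W = 148.9 N, H = 4.934e+09 Pa, K = 2.170e-03.
Wear volume V = K·W·L/H = 2.170e-03 · 148.9 · 85.18 / 4.934e+09 = 5.579e-09 m³.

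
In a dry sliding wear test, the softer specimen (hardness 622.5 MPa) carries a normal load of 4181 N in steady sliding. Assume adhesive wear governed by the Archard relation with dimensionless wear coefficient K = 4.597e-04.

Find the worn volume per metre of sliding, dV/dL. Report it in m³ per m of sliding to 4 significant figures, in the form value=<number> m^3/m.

value=3.088e-09 m^3/m

Intermediates are shown rounded, and all working math maintains exact precision — a single final rounding: four significant figures.
Hardness H = 622.5 MPa = 6.225e+08 Pa.
Restated in SI base units: W = 4181 N, H = 6.225e+08 Pa, K = 4.597e-04.
Sliding wear rate dV/dL = K·W/H (independent of L): 4.597e-04 · 4181 / 6.225e+08 = 3.088e-09 m³/m.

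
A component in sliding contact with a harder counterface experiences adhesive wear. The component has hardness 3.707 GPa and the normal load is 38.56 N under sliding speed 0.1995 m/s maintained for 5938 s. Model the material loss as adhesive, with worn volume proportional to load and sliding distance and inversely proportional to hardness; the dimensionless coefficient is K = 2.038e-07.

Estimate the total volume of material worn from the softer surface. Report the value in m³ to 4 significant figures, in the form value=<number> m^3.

value=2.511e-12 m^3

All working math maintains full precision; shown intermediates are rounded — a single final rounding to four significant figures.
Convert: Distance covered L = v·t = 0.1995 m/s × 5938 s = 1185 m.
Convert: Hardness H = 3.707 GPa = 3.707e+09 Pa.
Collected in SI base units: W = 38.56 N, H = 3.707e+09 Pa, K = 2.038e-07.
By Archard's law, V = K·W·L/H = 2.038e-07 · 38.56 · 1185 / 3.707e+09 = 2.511e-12 m³.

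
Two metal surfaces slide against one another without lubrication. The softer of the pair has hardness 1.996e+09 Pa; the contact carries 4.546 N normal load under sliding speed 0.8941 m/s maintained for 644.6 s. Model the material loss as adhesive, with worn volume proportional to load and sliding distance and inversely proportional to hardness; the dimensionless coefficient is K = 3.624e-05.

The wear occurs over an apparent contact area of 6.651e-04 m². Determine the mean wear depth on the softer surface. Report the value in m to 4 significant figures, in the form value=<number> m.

value=7.152e-08 m

The algebra keeps full float precision; the intermediates are shown rounded; one last rounding, at 4 significant digits.
Total distance L = v·t = 0.8941 m/s × 644.6 s = 576.3 m.
Collected in SI base units: W = 4.546 N, H = 1.996e+09 Pa, K = 3.624e-05.
Volume removed: V = K·W·L/H = 3.624e-05 · 4.546 · 576.3 / 1.996e+09 = 4.757e-11 m³.
Depth of wear h = V/A = 4.757e-11 / 6.651e-04 = 7.152e-08 m.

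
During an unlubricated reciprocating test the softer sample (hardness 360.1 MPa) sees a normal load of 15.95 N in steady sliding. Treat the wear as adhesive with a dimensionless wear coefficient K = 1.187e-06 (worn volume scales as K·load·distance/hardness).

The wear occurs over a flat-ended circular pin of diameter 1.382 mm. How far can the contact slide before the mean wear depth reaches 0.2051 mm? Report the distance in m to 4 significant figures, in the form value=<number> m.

Printed values are rounded; the algebra carries full float precision. Rounded just once, at 4 significant figures.
Convert: Hardness H = 360.1 MPa = 3.601e+08 Pa.
Convert: Pin diameter d = 1.382 mm = 0.001382 m. Contact area A = π·d²/4 = π·(0.001382 m)²/4 = 1.500e-06 m².
Convert: Depth limit h_lim = 0.2051 mm = 2.051e-04 m.
Expressed in SI base units: W = 15.95 N, H = 3.601e+08 Pa, K = 1.187e-06.
Wearable volume V_lim = h_lim·A = 2.051e-04 · 1.500e-06 = 3.077e-10 m³.
So the life L = V_lim·H/(K·W) = 3.077e-10 · 3.601e+08 / (1.187e-06 · 15.95) = 5852 m.

value=5852 m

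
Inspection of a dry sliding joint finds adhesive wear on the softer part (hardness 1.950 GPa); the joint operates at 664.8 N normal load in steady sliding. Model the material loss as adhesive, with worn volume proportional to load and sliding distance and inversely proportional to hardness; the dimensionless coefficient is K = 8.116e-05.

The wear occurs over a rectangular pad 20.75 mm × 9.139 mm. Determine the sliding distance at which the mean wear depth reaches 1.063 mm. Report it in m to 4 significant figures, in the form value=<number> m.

value=7285 m

Every step runs at full precision; the intermediates appear rounded, and rounded once at the end: 4 significant digits.
Hardness H = 1.950 GPa = 1.950e+09 Pa.
Pad sides 20.75 mm × 9.139 mm = 0.02075 m × 0.009139 m. Contact area A = 0.02075 m × 0.009139 m = 1.896e-04 m².
Depth limit h_lim = 1.063 mm = 0.001063 m.
In SI base units, W = 664.8 N, H = 1.950e+09 Pa, K = 8.116e-05.
Volume at the limit: V_lim = h_lim·A = 0.001063 · 1.896e-04 = 2.016e-07 m³.
Inverting, life L = V_lim·H/(K·W) = 2.016e-07 · 1.950e+09 / (8.116e-05 · 664.8) = 7285 m.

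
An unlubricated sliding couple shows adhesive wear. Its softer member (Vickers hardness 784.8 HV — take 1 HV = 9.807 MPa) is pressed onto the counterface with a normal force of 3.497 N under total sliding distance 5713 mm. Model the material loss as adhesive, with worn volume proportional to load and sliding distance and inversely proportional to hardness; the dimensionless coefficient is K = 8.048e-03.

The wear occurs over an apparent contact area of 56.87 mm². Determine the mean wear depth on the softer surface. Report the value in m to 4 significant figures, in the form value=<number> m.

value=3.673e-07 m

Intermediate values are shown rounded, and all working math keeps exact precision, and a single final rounding, at 4 significant digits.
Convert: Total distance L = 5713 mm = 5.713 m.
Convert: Hardness H = 784.8 HV × 9.807 MPa/HV = 7697 MPa = 7.697e+09 Pa.
Convert: Contact area A = 56.87 mm² = 5.687e-05 m².
In SI base units: W = 3.497 N, H = 7.697e+09 Pa, K = 8.048e-03.
Archard relation: V = K·W·L/H = 8.048e-03 · 3.497 · 5.713 / 7.697e+09 = 2.089e-11 m³.
Depth h = V/A = 2.089e-11 / 5.687e-05 = 3.673e-07 m.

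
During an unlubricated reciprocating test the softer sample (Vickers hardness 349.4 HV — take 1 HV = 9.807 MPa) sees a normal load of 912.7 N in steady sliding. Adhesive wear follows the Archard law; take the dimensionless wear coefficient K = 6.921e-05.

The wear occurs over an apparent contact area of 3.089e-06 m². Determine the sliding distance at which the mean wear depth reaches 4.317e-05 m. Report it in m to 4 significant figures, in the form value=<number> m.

value=7.234 m

The computation maintains full float precision, and intermediates are shown rounded; one final rounding: four significant figures.
Convert: Hardness H = 349.4 HV × 9.807 MPa/HV = 3427 MPa = 3.427e+09 Pa.
In SI base units: W = 912.7 N, H = 3.427e+09 Pa, K = 6.921e-05.
Permissible volume V_lim = h_lim·A = 4.317e-05 · 3.089e-06 = 1.334e-10 m³.
Sliding life L = V_lim·H/(K·W) = 1.334e-10 · 3.427e+09 / (6.921e-05 · 912.7) = 7.234 m.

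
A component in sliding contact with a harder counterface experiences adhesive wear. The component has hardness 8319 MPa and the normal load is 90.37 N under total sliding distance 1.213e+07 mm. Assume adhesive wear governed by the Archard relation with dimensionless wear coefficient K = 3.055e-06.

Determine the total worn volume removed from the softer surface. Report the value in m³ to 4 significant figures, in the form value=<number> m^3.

The algebra maintains exact precision, and intermediates appear rounded; rounded just once: four significant figures.
Distance L = 1.213e+07 mm = 1.213e+04 m.
Hardness H = 8319 MPa = 8.319e+09 Pa.
As SI base values: W = 90.37 N, H = 8.319e+09 Pa, K = 3.055e-06.
Volume removed: V = K·W·L/H = 3.055e-06 · 90.37 · 1.213e+04 / 8.319e+09 = 4.026e-10 m³.

value=4.026e-10 m^3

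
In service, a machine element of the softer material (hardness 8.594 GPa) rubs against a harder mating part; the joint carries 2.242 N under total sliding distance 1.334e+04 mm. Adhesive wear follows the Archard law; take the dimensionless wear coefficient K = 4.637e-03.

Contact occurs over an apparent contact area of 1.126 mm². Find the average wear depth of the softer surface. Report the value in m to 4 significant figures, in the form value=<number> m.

value=1.433e-05 m

All working math keeps full precision — printed values are rounded; one final rounding: 4 significant digits.
The distance L = 1.334e+04 mm = 13.34 m.
Hardness H = 8.594 GPa = 8.594e+09 Pa.
Contact area A = 1.126 mm² = 1.126e-06 m².
SI base units throughout: W = 2.242 N, H = 8.594e+09 Pa, K = 4.637e-03.
Apply Archard: V = K·W·L/H = 4.637e-03 · 2.242 · 13.34 / 8.594e+09 = 1.614e-11 m³.
Mean depth h = V/A = 1.614e-11 / 1.126e-06 = 1.433e-05 m.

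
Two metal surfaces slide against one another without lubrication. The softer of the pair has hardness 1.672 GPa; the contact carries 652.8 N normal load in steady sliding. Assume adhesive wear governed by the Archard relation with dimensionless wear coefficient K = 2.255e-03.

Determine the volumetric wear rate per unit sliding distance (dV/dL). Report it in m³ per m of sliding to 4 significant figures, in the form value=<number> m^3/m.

value=8.804e-10 m^3/m

All arithmetic runs at exact precision — intermediate values are printed rounded, and a single final rounding, at 4 significant digits.
Hardness H = 1.672 GPa = 1.672e+09 Pa.
In SI base units, W = 652.8 N, H = 1.672e+09 Pa, K = 2.255e-03.
Rate of wear dV/dL = K·W/H (no L dependence): 2.255e-03 · 652.8 / 1.672e+09 = 8.804e-10 m³/m.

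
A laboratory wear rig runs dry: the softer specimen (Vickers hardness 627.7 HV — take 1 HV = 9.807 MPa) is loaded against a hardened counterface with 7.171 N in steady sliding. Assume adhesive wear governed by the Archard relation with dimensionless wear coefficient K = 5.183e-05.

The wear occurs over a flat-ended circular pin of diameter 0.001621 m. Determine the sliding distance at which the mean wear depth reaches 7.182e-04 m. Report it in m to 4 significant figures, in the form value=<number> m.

value=2.455e+04 m

The computation runs at exact precision; intermediate values are shown rounded — one final rounding to four significant digits.
Hardness H = 627.7 HV × 9.807 MPa/HV = 6156 MPa = 6.156e+09 Pa.
Contact area A = π·d²/4 = π·(0.001621 m)²/4 = 2.064e-06 m².
As SI base values: W = 7.171 N, H = 6.156e+09 Pa, K = 5.183e-05.
Wearable volume V_lim = h_lim·A = 7.182e-04 · 2.064e-06 = 1.482e-09 m³.
Sliding life L = V_lim·H/(K·W) = 1.482e-09 · 6.156e+09 / (5.183e-05 · 7.171) = 2.455e+04 m.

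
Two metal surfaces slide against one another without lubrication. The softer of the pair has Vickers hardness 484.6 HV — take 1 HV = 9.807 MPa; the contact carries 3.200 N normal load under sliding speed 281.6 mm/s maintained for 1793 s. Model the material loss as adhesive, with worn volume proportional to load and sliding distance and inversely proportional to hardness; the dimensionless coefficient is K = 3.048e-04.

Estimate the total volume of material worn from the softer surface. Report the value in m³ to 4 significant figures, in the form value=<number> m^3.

value=1.036e-10 m^3

Intermediates appear rounded — the algebra runs at full precision; rounded once at the end: four significant digits.
Sliding speed v = 281.6 mm/s = 0.2816 m/s. Total distance L = v·t = 0.2816 m/s × 1793 s = 504.9 m.
Hardness H = 484.6 HV × 9.807 MPa/HV = 4752 MPa = 4.752e+09 Pa.
In SI base units: W = 3.200 N, H = 4.752e+09 Pa, K = 3.048e-04.
Volume removed: V = K·W·L/H = 3.048e-04 · 3.200 · 504.9 / 4.752e+09 = 1.036e-10 m³.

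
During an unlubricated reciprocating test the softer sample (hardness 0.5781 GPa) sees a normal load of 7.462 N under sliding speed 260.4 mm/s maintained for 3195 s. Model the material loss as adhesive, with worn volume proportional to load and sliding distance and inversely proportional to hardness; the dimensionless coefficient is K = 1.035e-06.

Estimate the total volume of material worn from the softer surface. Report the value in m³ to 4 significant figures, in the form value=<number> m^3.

value=1.111e-11 m^3

Intermediate values are shown rounded. All arithmetic runs at exact precision — a lone final rounding, at 4 significant figures.
Convert: Sliding speed v = 260.4 mm/s = 0.2604 m/s. The distance L = v·t = 0.2604 m/s × 3195 s = 832.0 m.
Convert: Hardness H = 0.5781 GPa = 5.781e+08 Pa.
Working in SI base units: W = 7.462 N, H = 5.781e+08 Pa, K = 1.035e-06.
Volume removed: V = K·W·L/H = 1.035e-06 · 7.462 · 832.0 / 5.781e+08 = 1.111e-11 m³.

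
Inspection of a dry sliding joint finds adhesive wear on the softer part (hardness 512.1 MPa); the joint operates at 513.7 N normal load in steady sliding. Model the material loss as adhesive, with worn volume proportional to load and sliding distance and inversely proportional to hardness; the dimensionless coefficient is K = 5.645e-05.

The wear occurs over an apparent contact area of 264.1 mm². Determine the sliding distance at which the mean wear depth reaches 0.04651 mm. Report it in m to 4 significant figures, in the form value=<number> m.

value=216.9 m

Printed values are rounded, and each operation keeps full float precision — one last rounding to 4 significant figures.
Hardness H = 512.1 MPa = 5.121e+08 Pa.
Contact area A = 264.1 mm² = 2.641e-04 m².
Depth limit h_lim = 0.04651 mm = 4.651e-05 m.
In SI base units: W = 513.7 N, H = 5.121e+08 Pa, K = 5.645e-05.
Wearable volume V_lim = h_lim·A = 4.651e-05 · 2.641e-04 = 1.228e-08 m³.
Life L = V_lim·H/(K·W) = 1.228e-08 · 5.121e+08 / (5.645e-05 · 513.7) = 216.9 m.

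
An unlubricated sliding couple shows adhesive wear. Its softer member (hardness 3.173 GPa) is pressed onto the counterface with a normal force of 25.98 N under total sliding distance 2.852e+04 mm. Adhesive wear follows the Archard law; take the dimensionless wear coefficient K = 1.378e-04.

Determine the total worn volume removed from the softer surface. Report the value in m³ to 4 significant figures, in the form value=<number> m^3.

The intermediates appear rounded. All working math runs at full precision — rounded once at the end to four significant digits.
Convert: Distance L = 2.852e+04 mm = 28.52 m.
Convert: Hardness H = 3.173 GPa = 3.173e+09 Pa.
In SI base units, W = 25.98 N, H = 3.173e+09 Pa, K = 1.378e-04.
Volume removed: V = K·W·L/H = 1.378e-04 · 25.98 · 28.52 / 3.173e+09 = 3.218e-11 m³.

value=3.218e-11 m^3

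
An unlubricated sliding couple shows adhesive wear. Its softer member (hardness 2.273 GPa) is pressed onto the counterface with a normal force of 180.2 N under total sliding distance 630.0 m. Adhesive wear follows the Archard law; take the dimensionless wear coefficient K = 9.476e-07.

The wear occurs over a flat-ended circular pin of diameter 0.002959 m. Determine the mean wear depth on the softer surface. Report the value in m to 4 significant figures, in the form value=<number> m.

Intermediate values are displayed rounded — all arithmetic runs at full float precision — a lone final rounding: 4 significant digits.
Convert: Hardness H = 2.273 GPa = 2.273e+09 Pa.
Convert: Contact area A = π·d²/4 = π·(0.002959 m)²/4 = 6.877e-06 m².
Collected in SI base units: W = 180.2 N, H = 2.273e+09 Pa, K = 9.476e-07.
Wear volume V = K·W·L/H = 9.476e-07 · 180.2 · 630.0 / 2.273e+09 = 4.733e-11 m³.
Depth of wear h = V/A = 4.733e-11 / 6.877e-06 = 6.882e-06 m.

value=6.882e-06 m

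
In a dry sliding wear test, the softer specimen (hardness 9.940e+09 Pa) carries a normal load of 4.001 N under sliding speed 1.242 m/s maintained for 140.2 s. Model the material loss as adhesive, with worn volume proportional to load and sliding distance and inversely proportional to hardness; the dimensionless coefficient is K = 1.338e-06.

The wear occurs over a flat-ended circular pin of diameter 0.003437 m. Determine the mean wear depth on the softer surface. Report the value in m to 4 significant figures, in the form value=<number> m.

value=1.011e-08 m

All working math maintains full float precision; printed values are rounded. Rounded once at the end: four significant figures.
Distance L = v·t = 1.242 m/s × 140.2 s = 174.1 m.
Contact area A = π·d²/4 = π·(0.003437 m)²/4 = 9.278e-06 m².
SI base units throughout: W = 4.001 N, H = 9.940e+09 Pa, K = 1.338e-06.
Archard volume V = K·W·L/H = 1.338e-06 · 4.001 · 174.1 / 9.940e+09 = 9.378e-14 m³.
Mean wear depth h = V/A = 9.378e-14 / 9.278e-06 = 1.011e-08 m.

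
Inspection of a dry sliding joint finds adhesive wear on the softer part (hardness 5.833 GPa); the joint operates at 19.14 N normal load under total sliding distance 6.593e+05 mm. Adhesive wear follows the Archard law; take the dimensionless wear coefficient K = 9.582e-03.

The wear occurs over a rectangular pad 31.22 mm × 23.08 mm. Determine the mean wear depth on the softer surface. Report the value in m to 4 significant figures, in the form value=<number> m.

value=2.877e-05 m

Intermediates are shown rounded — all working math maintains full float precision; one last rounding to 4 significant figures.
Distance covered L = 6.593e+05 mm = 659.3 m.
Hardness H = 5.833 GPa = 5.833e+09 Pa.
Pad sides 31.22 mm × 23.08 mm = 0.03122 m × 0.02308 m. Contact area A = 0.03122 m × 0.02308 m = 7.206e-04 m².
In SI base units: W = 19.14 N, H = 5.833e+09 Pa, K = 9.582e-03.
Worn volume V = K·W·L/H = 9.582e-03 · 19.14 · 659.3 / 5.833e+09 = 2.073e-08 m³.
Mean depth h = V/A = 2.073e-08 / 7.206e-04 = 2.877e-05 m.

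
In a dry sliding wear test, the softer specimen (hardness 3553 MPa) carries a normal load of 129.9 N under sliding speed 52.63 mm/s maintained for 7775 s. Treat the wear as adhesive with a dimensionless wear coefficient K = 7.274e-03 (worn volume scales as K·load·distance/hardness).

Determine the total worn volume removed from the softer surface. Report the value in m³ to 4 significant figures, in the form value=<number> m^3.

value=1.088e-07 m^3

All working math holds exact precision; intermediate values are shown rounded — rounded just once to four significant digits.
Sliding speed v = 52.63 mm/s = 0.05263 m/s. Path length L = v·t = 0.05263 m/s × 7775 s = 409.2 m.
Hardness H = 3553 MPa = 3.553e+09 Pa.
Expressed in SI base units: W = 129.9 N, H = 3.553e+09 Pa, K = 7.274e-03.
By Archard's law, V = K·W·L/H = 7.274e-03 · 129.9 · 409.2 / 3.553e+09 = 1.088e-07 m³.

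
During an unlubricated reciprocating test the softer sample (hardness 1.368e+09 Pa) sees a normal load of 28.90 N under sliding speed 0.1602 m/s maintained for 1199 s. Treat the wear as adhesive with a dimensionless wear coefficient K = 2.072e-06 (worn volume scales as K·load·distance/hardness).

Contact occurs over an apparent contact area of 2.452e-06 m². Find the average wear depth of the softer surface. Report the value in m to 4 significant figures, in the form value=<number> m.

The computation runs at full precision; intermediate values are printed rounded; rounded just once to four significant digits.
Convert: Total distance L = v·t = 0.1602 m/s × 1199 s = 192.1 m.
Collected in SI base units: W = 28.90 N, H = 1.368e+09 Pa, K = 2.072e-06.
The Archard volume V = K·W·L/H = 2.072e-06 · 28.90 · 192.1 / 1.368e+09 = 8.408e-12 m³.
Wear depth h = V/A = 8.408e-12 / 2.452e-06 = 3.429e-06 m.

value=3.429e-06 m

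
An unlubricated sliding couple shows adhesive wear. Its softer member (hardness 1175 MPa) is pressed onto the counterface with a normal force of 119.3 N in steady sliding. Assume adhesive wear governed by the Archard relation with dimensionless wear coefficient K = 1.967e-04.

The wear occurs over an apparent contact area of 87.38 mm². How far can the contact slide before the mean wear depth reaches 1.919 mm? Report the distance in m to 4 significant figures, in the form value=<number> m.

value=8396 m

Quoted intermediates are rounded — the computation holds full float precision, and a single final rounding: 4 significant digits.
Convert: Hardness H = 1175 MPa = 1.175e+09 Pa.
Convert: Contact area A = 87.38 mm² = 8.738e-05 m².
Convert: Depth limit h_lim = 1.919 mm = 0.001919 m.
Expressed in SI base units: W = 119.3 N, H = 1.175e+09 Pa, K = 1.967e-04.
At the depth limit, V_lim = h_lim·A = 0.001919 · 8.738e-05 = 1.677e-07 m³.
Life L = V_lim·H/(K·W) = 1.677e-07 · 1.175e+09 / (1.967e-04 · 119.3) = 8396 m.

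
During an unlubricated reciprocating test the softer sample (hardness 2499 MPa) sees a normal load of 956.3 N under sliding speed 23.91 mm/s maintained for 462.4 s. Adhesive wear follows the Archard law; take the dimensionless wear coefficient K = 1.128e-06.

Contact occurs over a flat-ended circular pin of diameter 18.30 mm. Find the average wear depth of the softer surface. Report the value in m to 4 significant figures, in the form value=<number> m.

The intermediates appear rounded, and every step keeps full float precision — rounded once at the end, at four significant digits.
Sliding speed v = 23.91 mm/s = 0.02391 m/s. Sliding distance L = v·t = 0.02391 m/s × 462.4 s = 11.06 m.
Hardness H = 2499 MPa = 2.499e+09 Pa.
Pin diameter d = 18.30 mm = 0.01830 m. Contact area A = π·d²/4 = π·(0.01830 m)²/4 = 2.630e-04 m².
Expressed in SI base units: W = 956.3 N, H = 2.499e+09 Pa, K = 1.128e-06.
The Archard volume V = K·W·L/H = 1.128e-06 · 956.3 · 11.06 / 2.499e+09 = 4.772e-12 m³.
Mean wear depth h = V/A = 4.772e-12 / 2.630e-04 = 1.814e-08 m.

value=1.814e-08 m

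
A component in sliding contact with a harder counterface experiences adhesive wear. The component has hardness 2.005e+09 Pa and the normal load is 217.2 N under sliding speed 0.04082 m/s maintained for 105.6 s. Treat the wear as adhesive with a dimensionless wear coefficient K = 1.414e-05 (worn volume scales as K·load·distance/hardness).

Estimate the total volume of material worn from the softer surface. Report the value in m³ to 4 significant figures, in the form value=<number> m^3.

value=6.603e-12 m^3

The intermediates appear rounded, and every step runs at full precision, and a lone final rounding to 4 significant figures.
Convert: Distance covered L = v·t = 0.04082 m/s × 105.6 s = 4.311 m.
Expressed in SI base units: W = 217.2 N, H = 2.005e+09 Pa, K = 1.414e-05.
Apply Archard: V = K·W·L/H = 1.414e-05 · 217.2 · 4.311 / 2.005e+09 = 6.603e-12 m³.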